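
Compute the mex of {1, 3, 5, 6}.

0

0 is not in the set, so the mex is 0.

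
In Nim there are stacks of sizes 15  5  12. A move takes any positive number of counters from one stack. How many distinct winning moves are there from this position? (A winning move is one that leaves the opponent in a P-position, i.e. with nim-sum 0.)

Nim-sum: 15 XOR 5 XOR 12 = 6.
The overall nim-sum is X = 6. A stack of size p has a winning move iff p XOR X < p (reduce it to p XOR X).
  15: 15 XOR 6 = 9 < 15 — winning move (to 9).
  5: 5 XOR 6 = 3 < 5 — winning move (to 3).
  12: 12 XOR 6 = 10 < 12 — winning move (to 10).
That gives 3 winning moves.

3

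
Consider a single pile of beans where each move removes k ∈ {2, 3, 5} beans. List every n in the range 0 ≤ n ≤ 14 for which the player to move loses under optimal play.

0, 1, 7, 8, 14

Grundy values for subtraction set {2, 3, 5}:
g(0) = mex{} = 0
g(1) = mex{} = 0
g(2) = mex{0} = 1
g(3) = mex{0} = 1
g(4) = mex{0,1} = 2
g(5) = mex{0,1} = 2
g(6) = mex{0,1,2} = 3
g(7) = mex{1,2} = 0
g(8) = mex{1,2,3} = 0
g(9) = mex{0,2,3} = 1
g(10) = mex{0,2} = 1
g(11) = mex{0,1,3} = 2
g(12) = mex{0,1} = 2
g(13) = mex{0,1,2} = 3
g(14) = mex{1,2} = 0
The P-positions (g = 0) in 0..14 are 0, 1, 7, 8, 14.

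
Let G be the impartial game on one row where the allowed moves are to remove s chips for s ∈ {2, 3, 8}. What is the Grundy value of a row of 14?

Compute g(0), g(1), … for moves {2, 3, 8}:
k:     0  1  2  3  4  5  6  7  8  9 10 11 12 13 14
g(k):  0  0  1  1  2  0  0  1  1  2  0  0  1  1  2
So g(14) = 2.

2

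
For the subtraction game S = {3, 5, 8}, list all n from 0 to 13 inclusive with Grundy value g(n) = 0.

0, 1, 2, 11, 12, 13

Build the Grundy sequence with g(k) = mex{g(k−s) : s ∈ {3, 5, 8}, s ≤ k}:
g(0) = mex{} = 0
g(1) = mex{} = 0
g(2) = mex{} = 0
g(3) = mex{0} = 1
g(4) = mex{0} = 1
g(5) = mex{0} = 1
g(6) = mex{0,1} = 2
g(7) = mex{0,1} = 2
g(8) = mex{0,1} = 2
g(9) = mex{0,1,2} = 3
g(10) = mex{0,1,2} = 3
g(11) = mex{1,2} = 0
g(12) = mex{1,2,3} = 0
g(13) = mex{1,2,3} = 0
The P-positions (g = 0) in 0..13 are 0, 1, 2, 11, 12, 13.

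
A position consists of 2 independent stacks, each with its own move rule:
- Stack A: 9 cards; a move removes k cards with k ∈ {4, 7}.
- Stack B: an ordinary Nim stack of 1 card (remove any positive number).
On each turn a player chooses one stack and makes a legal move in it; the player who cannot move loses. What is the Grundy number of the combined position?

For stack A, compute g(0), g(1), … with moves {4, 7}:
k:     0  1  2  3  4  5  6  7  8  9
g(k):  0  0  0  0  1  1  1  1  2  2
So g(9) = 2.
Stack B is a plain Nim stack of size 1, so its Grundy value is 1.
By the Sprague-Grundy theorem, the Grundy value of a sum of independent games is the XOR of the component values.
Combined value = 2 XOR 1 = 3.

3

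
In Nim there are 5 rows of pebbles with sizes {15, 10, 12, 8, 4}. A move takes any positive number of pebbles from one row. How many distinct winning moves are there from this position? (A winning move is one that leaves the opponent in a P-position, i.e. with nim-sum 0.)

Compute the nim-sum pairwise:
15 ⊕ 10 = 5
5 ⊕ 12 = 9
9 ⊕ 8 = 1
1 ⊕ 4 = 5
The overall nim-sum is X = 5. A row of size p has a winning move iff p XOR X < p (reduce it to p XOR X).
  15: 15 XOR 5 = 10 < 15 — winning move (to 10).
  10: 10 XOR 5 = 15 ≥ 10 — no move.
  12: 12 XOR 5 = 9 < 12 — winning move (to 9).
  8: 8 XOR 5 = 13 ≥ 8 — no move.
  4: 4 XOR 5 = 1 < 4 — winning move (to 1).
That gives 3 winning moves.

3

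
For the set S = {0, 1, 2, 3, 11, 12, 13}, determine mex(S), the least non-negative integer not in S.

4

The values 0, 1, 2, 3 are all present; 4 is the first non-negative integer missing from the set.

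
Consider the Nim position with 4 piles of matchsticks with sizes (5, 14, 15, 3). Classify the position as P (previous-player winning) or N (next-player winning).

Nim-sum: 5 ^ 14 ^ 15 ^ 3 = 7.
The nim-sum is 7 ≠ 0, so this is an N-position: the player to move can win.

N-position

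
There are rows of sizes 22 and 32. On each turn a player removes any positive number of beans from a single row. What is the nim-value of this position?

In binary:
  010110  (22)
  100000  (32)
  ------
  110110  (54)

54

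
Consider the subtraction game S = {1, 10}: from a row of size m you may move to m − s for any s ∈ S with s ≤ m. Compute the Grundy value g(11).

0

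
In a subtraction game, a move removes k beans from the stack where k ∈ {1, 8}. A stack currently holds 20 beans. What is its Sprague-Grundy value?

Build the Grundy sequence with g(k) = mex{g(k−s) : s ∈ {1, 8}, s ≤ k}:
k:     0  1  2  3  4  5  6  7  8  9 10 11 12 13 14 15 16 17 18 19 20
g(k):  0  1  0  1  0  1  0  1  2  0  1  0  1  0  1  0  1  2  0  1  0
So g(20) = 0.

0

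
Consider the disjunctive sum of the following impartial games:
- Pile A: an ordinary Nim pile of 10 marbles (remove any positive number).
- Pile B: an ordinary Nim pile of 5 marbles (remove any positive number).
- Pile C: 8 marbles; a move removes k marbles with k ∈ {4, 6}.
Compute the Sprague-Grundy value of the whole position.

13

Pile A is a plain Nim pile of size 10, so its Grundy value is 10.
Pile B is a plain Nim pile of size 5, so its Grundy value is 5.
Build the Grundy sequence for pile C with g(k) = mex{g(k−s) : s ∈ {4, 6}, s ≤ k}:
g(0) = mex{} = 0
g(1) = mex{} = 0
g(2) = mex{} = 0
g(3) = mex{} = 0
g(4) = mex{0} = 1
g(5) = mex{0} = 1
g(6) = mex{0} = 1
g(7) = mex{0} = 1
g(8) = mex{0,1} = 2
So g(8) = 2.
The value of a disjunctive sum is the nim-sum of the parts.
Combined value = 10 XOR 5 XOR 2 = 13.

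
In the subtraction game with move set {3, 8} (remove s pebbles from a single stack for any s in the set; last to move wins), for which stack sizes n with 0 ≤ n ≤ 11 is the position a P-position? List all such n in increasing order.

0, 1, 2, 6, 7, 11

Build the Grundy sequence with g(k) = mex{g(k−s) : s ∈ {3, 8}, s ≤ k}:
k:     0  1  2  3  4  5  6  7  8  9 10 11
g(k):  0  0  0  1  1  1  0  0  2  1  1  0
The P-positions (g = 0) in 0..11 are 0, 1, 2, 6, 7, 11.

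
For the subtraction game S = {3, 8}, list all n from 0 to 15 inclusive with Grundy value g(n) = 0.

0, 1, 2, 6, 7, 11, 12, 13

Build the Grundy sequence with g(k) = mex{g(k−s) : s ∈ {3, 8}, s ≤ k}:
k:     0  1  2  3  4  5  6  7  8  9 10 11 12 13 14 15
g(k):  0  0  0  1  1  1  0  0  2  1  1  0  0  0  1  1
The P-positions (g = 0) in 0..15 are 0, 1, 2, 6, 7, 11, 12, 13.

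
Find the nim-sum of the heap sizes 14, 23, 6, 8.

Nim-sum: 14 XOR 23 XOR 6 XOR 8 = 23.

23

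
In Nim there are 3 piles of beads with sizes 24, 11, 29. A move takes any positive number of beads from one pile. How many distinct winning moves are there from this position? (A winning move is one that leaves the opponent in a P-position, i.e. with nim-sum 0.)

In binary:
  11000  (24)
  01011  (11)
  11101  (29)
  -----
  01110  (14)
The overall nim-sum is X = 14. A pile of size p has a winning move iff p XOR X < p (reduce it to p XOR X).
  24: 24 XOR 14 = 22 < 24 — winning move (to 22).
  11: 11 XOR 14 = 5 < 11 — winning move (to 5).
  29: 29 XOR 14 = 19 < 29 — winning move (to 19).
That gives 3 winning moves.

3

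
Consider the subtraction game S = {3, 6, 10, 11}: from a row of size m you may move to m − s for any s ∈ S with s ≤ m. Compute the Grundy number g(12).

Build the Grundy sequence with g(k) = mex{g(k−s) : s ∈ {3, 6, 10, 11}, s ≤ k}:
g(0) = mex{} = 0
g(1) = mex{} = 0
g(2) = mex{} = 0
g(3) = mex{0} = 1
g(4) = mex{0} = 1
g(5) = mex{0} = 1
g(6) = mex{0,1} = 2
g(7) = mex{0,1} = 2
g(8) = mex{0,1} = 2
g(9) = mex{1,2} = 0
g(10) = mex{0,1,2} = 3
g(11) = mex{0,1,2} = 3
g(12) = mex{0,2} = 1
So g(12) = 1.

1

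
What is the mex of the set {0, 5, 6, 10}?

0 is in the set but 1 is not, so the mex is 1.

1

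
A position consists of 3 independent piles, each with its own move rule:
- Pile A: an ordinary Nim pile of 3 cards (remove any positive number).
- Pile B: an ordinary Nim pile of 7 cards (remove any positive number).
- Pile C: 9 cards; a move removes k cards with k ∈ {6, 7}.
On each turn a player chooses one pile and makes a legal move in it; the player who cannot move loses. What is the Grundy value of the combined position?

5

Pile A is a plain Nim pile of size 3, so its Grundy value is 3.
Pile B is a plain Nim pile of size 7, so its Grundy value is 7.
For pile C, compute g(0), g(1), … with moves {6, 7}:
g(0) = mex{} = 0
g(1) = mex{} = 0
g(2) = mex{} = 0
g(3) = mex{} = 0
g(4) = mex{} = 0
g(5) = mex{} = 0
g(6) = mex{0} = 1
g(7) = mex{0} = 1
g(8) = mex{0} = 1
g(9) = mex{0} = 1
So g(9) = 1.
By the Sprague-Grundy theorem, the Grundy value of a sum of independent games is the XOR of the component values.
Combined value = 3 XOR 7 XOR 1 = 5.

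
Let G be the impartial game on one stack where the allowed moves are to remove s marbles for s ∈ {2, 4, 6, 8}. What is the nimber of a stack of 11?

0

Build the Grundy sequence with g(k) = mex{g(k−s) : s ∈ {2, 4, 6, 8}, s ≤ k}:
k:     0  1  2  3  4  5  6  7  8  9 10 11
g(k):  0  0  1  1  2  2  3  3  4  4  0  0
So g(11) = 0.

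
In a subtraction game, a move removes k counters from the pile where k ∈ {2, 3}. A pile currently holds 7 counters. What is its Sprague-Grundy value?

1

Grundy values for subtraction set {2, 3}:
g(0) = mex{} = 0
g(1) = mex{} = 0
g(2) = mex{0} = 1
g(3) = mex{0} = 1
g(4) = mex{0,1} = 2
g(5) = mex{1} = 0
g(6) = mex{1,2} = 0
g(7) = mex{0,2} = 1
So g(7) = 1.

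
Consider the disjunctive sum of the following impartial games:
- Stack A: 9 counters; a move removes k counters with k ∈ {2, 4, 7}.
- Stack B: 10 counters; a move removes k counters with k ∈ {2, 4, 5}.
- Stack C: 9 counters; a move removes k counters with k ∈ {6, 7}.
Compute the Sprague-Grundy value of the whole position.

0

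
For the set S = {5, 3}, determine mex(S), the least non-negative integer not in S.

0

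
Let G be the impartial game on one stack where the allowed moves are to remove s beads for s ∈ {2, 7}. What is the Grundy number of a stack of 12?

1

Build the Grundy sequence with g(k) = mex{g(k−s) : s ∈ {2, 7}, s ≤ k}:
k:     0  1  2  3  4  5  6  7  8  9 10 11 12
g(k):  0  0  1  1  0  0  1  1  2  0  0  1  1
So g(12) = 1.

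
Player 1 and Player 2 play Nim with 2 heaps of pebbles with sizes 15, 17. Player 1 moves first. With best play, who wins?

Compute the nim-sum pairwise:
15 XOR 17 = 30
The nim-sum is 30 ≠ 0, so this is an N-position: the player to move can win; Player 1 has a winning move.

Player 1 wins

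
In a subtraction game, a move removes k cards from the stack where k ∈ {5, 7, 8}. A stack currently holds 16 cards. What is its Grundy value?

Compute g(0), g(1), … for moves {5, 7, 8}:
k:     0  1  2  3  4  5  6  7  8  9 10 11 12 13 14 15 16
g(k):  0  0  0  0  0  1  1  1  1  1  2  2  2  0  0  0  0
So g(16) = 0.

0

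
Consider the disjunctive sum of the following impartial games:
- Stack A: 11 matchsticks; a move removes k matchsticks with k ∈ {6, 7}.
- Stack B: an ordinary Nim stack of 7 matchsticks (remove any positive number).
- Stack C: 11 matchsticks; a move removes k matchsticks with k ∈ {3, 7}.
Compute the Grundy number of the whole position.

Grundy values for stack A (subtraction set {6, 7}):
g(0) = mex{} = 0
g(1) = mex{} = 0
g(2) = mex{} = 0
g(3) = mex{} = 0
g(4) = mex{} = 0
g(5) = mex{} = 0
g(6) = mex{0} = 1
g(7) = mex{0} = 1
g(8) = mex{0} = 1
g(9) = mex{0} = 1
g(10) = mex{0} = 1
g(11) = mex{0} = 1
So g(11) = 1.
Stack B is a plain Nim stack of size 7, so its Grundy value is 7.
Build the Grundy sequence for stack C with g(k) = mex{g(k−s) : s ∈ {3, 7}, s ≤ k}:
k:     0  1  2  3  4  5  6  7  8  9 10 11
g(k):  0  0  0  1  1  1  0  2  2  1  0  0
So g(11) = 0.
The value of a disjunctive sum is the nim-sum of the parts.
Combined value = 1 XOR 7 XOR 0 = 6.

6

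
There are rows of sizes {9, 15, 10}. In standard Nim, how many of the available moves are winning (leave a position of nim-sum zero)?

3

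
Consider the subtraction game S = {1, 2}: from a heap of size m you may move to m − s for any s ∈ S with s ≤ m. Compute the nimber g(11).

2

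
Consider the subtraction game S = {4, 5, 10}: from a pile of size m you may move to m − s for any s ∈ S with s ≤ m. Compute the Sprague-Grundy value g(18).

Grundy values for subtraction set {4, 5, 10}:
k:     0  1  2  3  4  5  6  7  8  9 10 11 12 13 14 15 16 17 18
g(k):  0  0  0  0  1  1  1  1  2  0  2  2  3  1  3  0  0  0  0
So g(18) = 0.

0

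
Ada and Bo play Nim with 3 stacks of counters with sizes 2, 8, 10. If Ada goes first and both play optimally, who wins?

Bo wins

Nim-sum: 2 ⊕ 8 ⊕ 10 = 0.
The nim-sum is 0, so this is a P-position: the player to move is in a losing position under optimal play; Ada is about to move from it and so loses — Bo wins.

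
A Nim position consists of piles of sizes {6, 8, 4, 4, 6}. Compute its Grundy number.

8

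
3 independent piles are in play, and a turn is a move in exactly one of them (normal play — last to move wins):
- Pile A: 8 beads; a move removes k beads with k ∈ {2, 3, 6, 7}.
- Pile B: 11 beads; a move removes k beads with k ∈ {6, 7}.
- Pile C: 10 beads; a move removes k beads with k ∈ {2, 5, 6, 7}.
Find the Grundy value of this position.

0

Grundy values for pile A (subtraction set {2, 3, 6, 7}):
g(0) = mex{} = 0
g(1) = mex{} = 0
g(2) = mex{0} = 1
g(3) = mex{0} = 1
g(4) = mex{0,1} = 2
g(5) = mex{1} = 0
g(6) = mex{0,1,2} = 3
g(7) = mex{0,2} = 1
g(8) = mex{0,1,3} = 2
So g(8) = 2.
Grundy values for pile B (subtraction set {6, 7}):
k:     0  1  2  3  4  5  6  7  8  9 10 11
g(k):  0  0  0  0  0  0  1  1  1  1  1  1
So g(11) = 1.
Grundy values for pile C (subtraction set {2, 5, 6, 7}):
g(0) = mex{} = 0
g(1) = mex{} = 0
g(2) = mex{0} = 1
g(3) = mex{0} = 1
g(4) = mex{1} = 0
g(5) = mex{0,1} = 2
g(6) = mex{0} = 1
g(7) = mex{0,1,2} = 3
g(8) = mex{0,1} = 2
g(9) = mex{0,1,3} = 2
g(10) = mex{0,1,2} = 3
So g(10) = 3.
The value of a disjunctive sum is the nim-sum of the parts.
Combined value = 2 XOR 1 XOR 3 = 0.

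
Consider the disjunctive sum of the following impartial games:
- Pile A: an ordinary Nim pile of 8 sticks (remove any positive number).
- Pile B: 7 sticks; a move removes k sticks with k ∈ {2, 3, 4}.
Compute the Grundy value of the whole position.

8

Pile A is a plain Nim pile of size 8, so its Grundy value is 8.
Build the Grundy sequence for pile B with g(k) = mex{g(k−s) : s ∈ {2, 3, 4}, s ≤ k}:
g(0) = mex{} = 0
g(1) = mex{} = 0
g(2) = mex{0} = 1
g(3) = mex{0} = 1
g(4) = mex{0,1} = 2
g(5) = mex{0,1} = 2
g(6) = mex{1,2} = 0
g(7) = mex{1,2} = 0
So g(7) = 0.
By the Sprague-Grundy theorem, the Grundy value of a sum of independent games is the XOR of the component values.
Combined value = 8 ⊕ 0 = 8.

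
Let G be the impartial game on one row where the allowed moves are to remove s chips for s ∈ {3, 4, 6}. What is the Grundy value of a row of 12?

1

Grundy values for subtraction set {3, 4, 6}:
k:     0  1  2  3  4  5  6  7  8  9 10 11 12
g(k):  0  0  0  1  1  1  2  2  2  0  0  0  1
So g(12) = 1.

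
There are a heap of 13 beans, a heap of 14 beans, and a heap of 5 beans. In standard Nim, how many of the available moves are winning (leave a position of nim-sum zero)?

Compute the nim-sum pairwise:
13 ⊕ 14 = 3
3 ⊕ 5 = 6
The overall nim-sum is X = 6. A heap of size p has a winning move iff p XOR X < p (reduce it to p XOR X).
  13: 13 XOR 6 = 11 < 13 — winning move (to 11).
  14: 14 XOR 6 = 8 < 14 — winning move (to 8).
  5: 5 XOR 6 = 3 < 5 — winning move (to 3).
That gives 3 winning moves.

3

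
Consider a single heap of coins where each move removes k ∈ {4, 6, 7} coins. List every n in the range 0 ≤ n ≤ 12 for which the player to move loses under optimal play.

0, 1, 2, 3, 11, 12

Compute g(0), g(1), … for moves {4, 6, 7}:
g(0) = mex{} = 0
g(1) = mex{} = 0
g(2) = mex{} = 0
g(3) = mex{} = 0
g(4) = mex{0} = 1
g(5) = mex{0} = 1
g(6) = mex{0} = 1
g(7) = mex{0} = 1
g(8) = mex{0,1} = 2
g(9) = mex{0,1} = 2
g(10) = mex{0,1} = 2
g(11) = mex{1} = 0
g(12) = mex{1,2} = 0
The P-positions (g = 0) in 0..12 are 0, 1, 2, 3, 11, 12.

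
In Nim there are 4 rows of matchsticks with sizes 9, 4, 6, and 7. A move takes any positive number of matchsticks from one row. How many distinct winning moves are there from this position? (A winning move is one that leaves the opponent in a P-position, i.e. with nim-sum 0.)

1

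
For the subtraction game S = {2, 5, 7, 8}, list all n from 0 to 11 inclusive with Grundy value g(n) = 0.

0, 1, 4, 10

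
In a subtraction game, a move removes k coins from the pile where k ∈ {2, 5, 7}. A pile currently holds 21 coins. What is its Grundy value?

Grundy values for subtraction set {2, 5, 7}:
k:     0  1  2  3  4  5  6  7  8  9 10 11 12 13 14 15 16 17 18 19 20 21
g(k):  0  0  1  1  0  2  1  3  2  2  0  3  1  0  0  1  1  2  2  3  3  2
So g(21) = 2.

2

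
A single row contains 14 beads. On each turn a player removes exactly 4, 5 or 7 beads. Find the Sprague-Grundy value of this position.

0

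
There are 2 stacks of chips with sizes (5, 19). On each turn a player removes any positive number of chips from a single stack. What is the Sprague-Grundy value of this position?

22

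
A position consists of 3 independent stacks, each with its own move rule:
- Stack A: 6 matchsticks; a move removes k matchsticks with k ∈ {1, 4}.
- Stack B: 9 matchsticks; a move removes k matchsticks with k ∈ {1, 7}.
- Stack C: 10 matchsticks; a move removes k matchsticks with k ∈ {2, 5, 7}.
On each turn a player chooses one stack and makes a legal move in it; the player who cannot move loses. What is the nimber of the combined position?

Grundy values for stack A (subtraction set {1, 4}):
g(0) = mex{} = 0
g(1) = mex{0} = 1
g(2) = mex{1} = 0
g(3) = mex{0} = 1
g(4) = mex{0,1} = 2
g(5) = mex{1,2} = 0
g(6) = mex{0} = 1
So g(6) = 1.
Build the Grundy sequence for stack B with g(k) = mex{g(k−s) : s ∈ {1, 7}, s ≤ k}:
g(0) = mex{} = 0
g(1) = mex{0} = 1
g(2) = mex{1} = 0
g(3) = mex{0} = 1
g(4) = mex{1} = 0
g(5) = mex{0} = 1
g(6) = mex{1} = 0
g(7) = mex{0} = 1
g(8) = mex{1} = 0
g(9) = mex{0} = 1
So g(9) = 1.
Build the Grundy sequence for stack C with g(k) = mex{g(k−s) : s ∈ {2, 5, 7}, s ≤ k}:
g(0) = mex{} = 0
g(1) = mex{} = 0
g(2) = mex{0} = 1
g(3) = mex{0} = 1
g(4) = mex{1} = 0
g(5) = mex{0,1} = 2
g(6) = mex{0} = 1
g(7) = mex{0,1,2} = 3
g(8) = mex{0,1} = 2
g(9) = mex{0,1,3} = 2
g(10) = mex{1,2} = 0
So g(10) = 0.
By the Sprague-Grundy theorem, the Grundy value of a sum of independent games is the XOR of the component values.
Combined value = 1 XOR 1 XOR 0 = 0.

0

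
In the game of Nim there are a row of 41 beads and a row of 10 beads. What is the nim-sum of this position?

Bitwise XOR of the heap sizes:
  101001  (41)
  001010  (10)
  ------
  100011  (35)

35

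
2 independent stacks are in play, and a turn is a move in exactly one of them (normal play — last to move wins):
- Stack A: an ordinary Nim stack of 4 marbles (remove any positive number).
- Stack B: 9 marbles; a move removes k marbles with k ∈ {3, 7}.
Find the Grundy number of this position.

5

Stack A is a plain Nim stack of size 4, so its Grundy value is 4.
Build the Grundy sequence for stack B with g(k) = mex{g(k−s) : s ∈ {3, 7}, s ≤ k}:
g(0) = mex{} = 0
g(1) = mex{} = 0
g(2) = mex{} = 0
g(3) = mex{0} = 1
g(4) = mex{0} = 1
g(5) = mex{0} = 1
g(6) = mex{1} = 0
g(7) = mex{0,1} = 2
g(8) = mex{0,1} = 2
g(9) = mex{0} = 1
So g(9) = 1.
The value of a disjunctive sum is the nim-sum of the parts.
Combined value = 4 ⊕ 1 = 5.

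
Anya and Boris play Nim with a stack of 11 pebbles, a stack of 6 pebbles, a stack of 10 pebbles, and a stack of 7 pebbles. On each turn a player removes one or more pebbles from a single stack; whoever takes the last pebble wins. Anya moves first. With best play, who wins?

Boris wins

In binary:
  1011  (11)
  0110  (6)
  1010  (10)
  0111  (7)
  ----
  0000  (0)
The nim-sum is 0, so this is a P-position: the player to move is in a losing position under optimal play; Anya is about to move from it and so loses — Boris wins.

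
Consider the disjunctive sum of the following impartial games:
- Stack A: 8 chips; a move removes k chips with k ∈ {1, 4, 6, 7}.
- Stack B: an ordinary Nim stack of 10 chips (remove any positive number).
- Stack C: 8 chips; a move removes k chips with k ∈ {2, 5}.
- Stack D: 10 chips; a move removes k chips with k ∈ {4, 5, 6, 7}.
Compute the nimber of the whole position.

11

Build the Grundy sequence for stack A with g(k) = mex{g(k−s) : s ∈ {1, 4, 6, 7}, s ≤ k}:
g(0) = mex{} = 0
g(1) = mex{0} = 1
g(2) = mex{1} = 0
g(3) = mex{0} = 1
g(4) = mex{0,1} = 2
g(5) = mex{1,2} = 0
g(6) = mex{0} = 1
g(7) = mex{0,1} = 2
g(8) = mex{0,1,2} = 3
So g(8) = 3.
Stack B is a plain Nim stack of size 10, so its Grundy value is 10.
Grundy values for stack C (subtraction set {2, 5}):
g(0) = mex{} = 0
g(1) = mex{} = 0
g(2) = mex{0} = 1
g(3) = mex{0} = 1
g(4) = mex{1} = 0
g(5) = mex{0,1} = 2
g(6) = mex{0} = 1
g(7) = mex{1,2} = 0
g(8) = mex{1} = 0
So g(8) = 0.
For stack D, compute g(0), g(1), … with moves {4, 5, 6, 7}:
k:     0  1  2  3  4  5  6  7  8  9 10
g(k):  0  0  0  0  1  1  1  1  2  2  2
So g(10) = 2.
The value of a disjunctive sum is the nim-sum of the parts.
Combined value = 3 XOR 10 XOR 0 XOR 2 = 11.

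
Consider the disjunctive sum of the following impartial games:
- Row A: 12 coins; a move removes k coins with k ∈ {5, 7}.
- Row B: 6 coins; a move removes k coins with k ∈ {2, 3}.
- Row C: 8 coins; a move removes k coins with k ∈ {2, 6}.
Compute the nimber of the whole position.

0

Build the Grundy sequence for row A with g(k) = mex{g(k−s) : s ∈ {5, 7}, s ≤ k}:
k:     0  1  2  3  4  5  6  7  8  9 10 11 12
g(k):  0  0  0  0  0  1  1  1  1  1  2  2  0
So g(12) = 0.
Build the Grundy sequence for row B with g(k) = mex{g(k−s) : s ∈ {2, 3}, s ≤ k}:
k:     0  1  2  3  4  5  6
g(k):  0  0  1  1  2  0  0
So g(6) = 0.
For row C, compute g(0), g(1), … with moves {2, 6}:
k:     0  1  2  3  4  5  6  7  8
g(k):  0  0  1  1  0  0  1  1  0
So g(8) = 0.
By the Sprague-Grundy theorem, the Grundy value of a sum of independent games is the XOR of the component values.
Combined value = 0 XOR 0 XOR 0 = 0.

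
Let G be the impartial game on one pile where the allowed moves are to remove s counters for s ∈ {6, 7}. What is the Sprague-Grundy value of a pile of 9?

1

Build the Grundy sequence with g(k) = mex{g(k−s) : s ∈ {6, 7}, s ≤ k}:
k:     0  1  2  3  4  5  6  7  8  9
g(k):  0  0  0  0  0  0  1  1  1  1
So g(9) = 1.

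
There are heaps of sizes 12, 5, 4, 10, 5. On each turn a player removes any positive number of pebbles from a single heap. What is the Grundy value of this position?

2

Nim-sum: 12 ^ 5 ^ 4 ^ 10 ^ 5 = 2.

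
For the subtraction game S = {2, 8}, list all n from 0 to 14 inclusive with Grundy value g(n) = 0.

0, 1, 4, 5, 10, 11, 14

Build the Grundy sequence with g(k) = mex{g(k−s) : s ∈ {2, 8}, s ≤ k}:
k:     0  1  2  3  4  5  6  7  8  9 10 11 12 13 14
g(k):  0  0  1  1  0  0  1  1  2  2  0  0  1  1  0
The P-positions (g = 0) in 0..14 are 0, 1, 4, 5, 10, 11, 14.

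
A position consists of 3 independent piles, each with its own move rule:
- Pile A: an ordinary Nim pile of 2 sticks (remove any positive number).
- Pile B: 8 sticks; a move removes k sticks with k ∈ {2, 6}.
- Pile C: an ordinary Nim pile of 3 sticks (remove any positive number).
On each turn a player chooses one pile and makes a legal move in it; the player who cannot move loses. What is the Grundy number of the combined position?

Pile A is a plain Nim pile of size 2, so its Grundy value is 2.
For pile B, compute g(0), g(1), … with moves {2, 6}:
g(0) = mex{} = 0
g(1) = mex{} = 0
g(2) = mex{0} = 1
g(3) = mex{0} = 1
g(4) = mex{1} = 0
g(5) = mex{1} = 0
g(6) = mex{0} = 1
g(7) = mex{0} = 1
g(8) = mex{1} = 0
So g(8) = 0.
Pile C is a plain Nim pile of size 3, so its Grundy value is 3.
By the Sprague-Grundy theorem, the Grundy value of a sum of independent games is the XOR of the component values.
Combined value = 2 ⊕ 0 ⊕ 3 = 1.

1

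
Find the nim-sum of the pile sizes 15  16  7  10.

18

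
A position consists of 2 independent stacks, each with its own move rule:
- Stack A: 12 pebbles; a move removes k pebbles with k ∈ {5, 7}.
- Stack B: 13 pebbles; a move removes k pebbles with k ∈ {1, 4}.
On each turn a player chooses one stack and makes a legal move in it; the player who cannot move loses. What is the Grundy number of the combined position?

1

For stack A, compute g(0), g(1), … with moves {5, 7}:
k:     0  1  2  3  4  5  6  7  8  9 10 11 12
g(k):  0  0  0  0  0  1  1  1  1  1  2  2  0
So g(12) = 0.
Grundy values for stack B (subtraction set {1, 4}):
k:     0  1  2  3  4  5  6  7  8  9 10 11 12 13
g(k):  0  1  0  1  2  0  1  0  1  2  0  1  0  1
So g(13) = 1.
The value of a disjunctive sum is the nim-sum of the parts.
Combined value = 0 ⊕ 1 = 1.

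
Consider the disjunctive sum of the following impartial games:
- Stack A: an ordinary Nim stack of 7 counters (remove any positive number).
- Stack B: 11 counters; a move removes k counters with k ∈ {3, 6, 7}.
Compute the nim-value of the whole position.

7

Stack A is a plain Nim stack of size 7, so its Grundy value is 7.
Build the Grundy sequence for stack B with g(k) = mex{g(k−s) : s ∈ {3, 6, 7}, s ≤ k}:
k:     0  1  2  3  4  5  6  7  8  9 10 11
g(k):  0  0  0  1  1  1  2  2  2  3  0  0
So g(11) = 0.
By the Sprague-Grundy theorem, the Grundy value of a sum of independent games is the XOR of the component values.
Combined value = 7 XOR 0 = 7.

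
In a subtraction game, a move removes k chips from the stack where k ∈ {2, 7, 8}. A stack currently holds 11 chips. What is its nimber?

Grundy values for subtraction set {2, 7, 8}:
k:     0  1  2  3  4  5  6  7  8  9 10 11
g(k):  0  0  1  1  0  0  1  1  2  2  0  3
So g(11) = 3.

3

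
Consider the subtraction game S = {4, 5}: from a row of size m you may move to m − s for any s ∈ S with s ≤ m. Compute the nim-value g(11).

0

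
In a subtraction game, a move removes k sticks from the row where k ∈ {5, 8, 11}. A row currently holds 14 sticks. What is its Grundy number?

2

Compute g(0), g(1), … for moves {5, 8, 11}:
k:     0  1  2  3  4  5  6  7  8  9 10 11 12 13 14
g(k):  0  0  0  0  0  1  1  1  1  1  2  2  2  2  2
So g(14) = 2.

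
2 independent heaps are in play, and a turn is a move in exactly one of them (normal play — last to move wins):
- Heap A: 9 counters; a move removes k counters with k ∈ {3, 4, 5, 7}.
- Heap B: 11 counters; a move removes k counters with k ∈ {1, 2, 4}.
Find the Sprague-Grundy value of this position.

Grundy values for heap A (subtraction set {3, 4, 5, 7}):
g(0) = mex{} = 0
g(1) = mex{} = 0
g(2) = mex{} = 0
g(3) = mex{0} = 1
g(4) = mex{0} = 1
g(5) = mex{0} = 1
g(6) = mex{0,1} = 2
g(7) = mex{0,1} = 2
g(8) = mex{0,1} = 2
g(9) = mex{0,1,2} = 3
So g(9) = 3.
For heap B, compute g(0), g(1), … with moves {1, 2, 4}:
g(0) = mex{} = 0
g(1) = mex{0} = 1
g(2) = mex{0,1} = 2
g(3) = mex{1,2} = 0
g(4) = mex{0,2} = 1
g(5) = mex{0,1} = 2
g(6) = mex{1,2} = 0
g(7) = mex{0,2} = 1
g(8) = mex{0,1} = 2
g(9) = mex{1,2} = 0
g(10) = mex{0,2} = 1
g(11) = mex{0,1} = 2
So g(11) = 2.
The value of a disjunctive sum is the nim-sum of the parts.
Combined value = 3 ⊕ 2 = 1.

1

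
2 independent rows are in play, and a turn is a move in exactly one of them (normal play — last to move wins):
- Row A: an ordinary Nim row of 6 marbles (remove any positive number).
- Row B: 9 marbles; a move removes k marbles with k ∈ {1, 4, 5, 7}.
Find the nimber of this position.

7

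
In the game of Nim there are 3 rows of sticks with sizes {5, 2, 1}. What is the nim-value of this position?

6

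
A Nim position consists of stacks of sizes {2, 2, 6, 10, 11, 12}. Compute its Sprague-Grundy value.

11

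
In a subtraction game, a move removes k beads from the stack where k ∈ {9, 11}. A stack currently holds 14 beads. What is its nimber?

1

Grundy values for subtraction set {9, 11}:
k:     0  1  2  3  4  5  6  7  8  9 10 11 12 13 14
g(k):  0  0  0  0  0  0  0  0  0  1  1  1  1  1  1
So g(14) = 1.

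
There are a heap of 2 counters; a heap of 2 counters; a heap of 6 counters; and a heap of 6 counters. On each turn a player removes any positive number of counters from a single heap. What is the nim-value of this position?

Write each in binary and XOR column by column:
  010  (2)
  010  (2)
  110  (6)
  110  (6)
  ---
  000  (0)

0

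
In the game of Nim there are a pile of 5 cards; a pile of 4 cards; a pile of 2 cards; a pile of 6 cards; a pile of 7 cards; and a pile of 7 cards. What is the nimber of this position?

Bitwise XOR of the heap sizes:
  101  (5)
  100  (4)
  010  (2)
  110  (6)
  111  (7)
  111  (7)
  ---
  101  (5)

5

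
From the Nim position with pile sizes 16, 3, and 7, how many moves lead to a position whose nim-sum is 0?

Nim-sum: 16 ^ 3 ^ 7 = 20.
The overall nim-sum is X = 20. A pile of size p has a winning move iff p XOR X < p (reduce it to p XOR X).
  16: 16 XOR 20 = 4 < 16 — winning move (to 4).
  3: 3 XOR 20 = 23 ≥ 3 — no move.
  7: 7 XOR 20 = 19 ≥ 7 — no move.
That gives 1 winning move.

1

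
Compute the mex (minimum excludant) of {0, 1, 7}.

The values 0, 1 are all present; 2 is the first non-negative integer missing from the set.

2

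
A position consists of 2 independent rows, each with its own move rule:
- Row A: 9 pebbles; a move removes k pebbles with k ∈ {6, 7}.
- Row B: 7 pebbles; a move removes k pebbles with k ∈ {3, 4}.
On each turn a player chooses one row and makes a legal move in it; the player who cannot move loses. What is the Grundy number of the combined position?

Build the Grundy sequence for row A with g(k) = mex{g(k−s) : s ∈ {6, 7}, s ≤ k}:
k:     0  1  2  3  4  5  6  7  8  9
g(k):  0  0  0  0  0  0  1  1  1  1
So g(9) = 1.
Build the Grundy sequence for row B with g(k) = mex{g(k−s) : s ∈ {3, 4}, s ≤ k}:
g(0) = mex{} = 0
g(1) = mex{} = 0
g(2) = mex{} = 0
g(3) = mex{0} = 1
g(4) = mex{0} = 1
g(5) = mex{0} = 1
g(6) = mex{0,1} = 2
g(7) = mex{1} = 0
So g(7) = 0.
By the Sprague-Grundy theorem, the Grundy value of a sum of independent games is the XOR of the component values.
Combined value = 1 XOR 0 = 1.

1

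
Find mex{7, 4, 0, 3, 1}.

The values 0, 1 are all present; 2 is the first non-negative integer missing from the set.

2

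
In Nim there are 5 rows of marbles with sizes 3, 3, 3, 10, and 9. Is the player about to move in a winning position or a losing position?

Losing position

Nim-sum: 3 ⊕ 3 ⊕ 3 ⊕ 10 ⊕ 9 = 0.
The nim-sum is 0, so this is a P-position: the player to move is in a losing position under optimal play.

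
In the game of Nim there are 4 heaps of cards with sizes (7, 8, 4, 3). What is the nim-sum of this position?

8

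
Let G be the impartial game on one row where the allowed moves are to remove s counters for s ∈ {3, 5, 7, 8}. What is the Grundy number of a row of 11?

0

Grundy values for subtraction set {3, 5, 7, 8}:
k:     0  1  2  3  4  5  6  7  8  9 10 11
g(k):  0  0  0  1  1  1  2  2  2  3  3  0
So g(11) = 0.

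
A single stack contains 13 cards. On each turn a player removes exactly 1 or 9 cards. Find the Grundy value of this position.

Build the Grundy sequence with g(k) = mex{g(k−s) : s ∈ {1, 9}, s ≤ k}:
k:     0  1  2  3  4  5  6  7  8  9 10 11 12 13
g(k):  0  1  0  1  0  1  0  1  0  1  0  1  0  1
So g(13) = 1.

1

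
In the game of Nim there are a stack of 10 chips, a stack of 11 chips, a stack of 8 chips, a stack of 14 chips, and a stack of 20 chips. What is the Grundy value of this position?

19

In binary:
  01010  (10)
  01011  (11)
  01000  (8)
  01110  (14)
  10100  (20)
  -----
  10011  (19)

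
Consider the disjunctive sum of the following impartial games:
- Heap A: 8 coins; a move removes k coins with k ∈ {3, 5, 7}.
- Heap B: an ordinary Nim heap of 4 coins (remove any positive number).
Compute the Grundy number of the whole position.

6

For heap A, compute g(0), g(1), … with moves {3, 5, 7}:
g(0) = mex{} = 0
g(1) = mex{} = 0
g(2) = mex{} = 0
g(3) = mex{0} = 1
g(4) = mex{0} = 1
g(5) = mex{0} = 1
g(6) = mex{0,1} = 2
g(7) = mex{0,1} = 2
g(8) = mex{0,1} = 2
So g(8) = 2.
Heap B is a plain Nim heap of size 4, so its Grundy value is 4.
By the Sprague-Grundy theorem, the Grundy value of a sum of independent games is the XOR of the component values.
Combined value = 2 ⊕ 4 = 6.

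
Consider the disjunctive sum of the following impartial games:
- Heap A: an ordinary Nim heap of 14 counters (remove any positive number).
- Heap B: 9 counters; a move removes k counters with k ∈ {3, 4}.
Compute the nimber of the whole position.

Heap A is a plain Nim heap of size 14, so its Grundy value is 14.
Build the Grundy sequence for heap B with g(k) = mex{g(k−s) : s ∈ {3, 4}, s ≤ k}:
g(0) = mex{} = 0
g(1) = mex{} = 0
g(2) = mex{} = 0
g(3) = mex{0} = 1
g(4) = mex{0} = 1
g(5) = mex{0} = 1
g(6) = mex{0,1} = 2
g(7) = mex{1} = 0
g(8) = mex{1} = 0
g(9) = mex{1,2} = 0
So g(9) = 0.
The value of a disjunctive sum is the nim-sum of the parts.
Combined value = 14 ⊕ 0 = 14.

14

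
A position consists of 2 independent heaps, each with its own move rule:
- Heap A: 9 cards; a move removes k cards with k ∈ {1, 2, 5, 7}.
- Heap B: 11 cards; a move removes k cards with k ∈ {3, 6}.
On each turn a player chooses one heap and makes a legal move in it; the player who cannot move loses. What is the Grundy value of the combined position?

0

Grundy values for heap A (subtraction set {1, 2, 5, 7}):
g(0) = mex{} = 0
g(1) = mex{0} = 1
g(2) = mex{0,1} = 2
g(3) = mex{1,2} = 0
g(4) = mex{0,2} = 1
g(5) = mex{0,1} = 2
g(6) = mex{1,2} = 0
g(7) = mex{0,2} = 1
g(8) = mex{0,1} = 2
g(9) = mex{1,2} = 0
So g(9) = 0.
For heap B, compute g(0), g(1), … with moves {3, 6}:
g(0) = mex{} = 0
g(1) = mex{} = 0
g(2) = mex{} = 0
g(3) = mex{0} = 1
g(4) = mex{0} = 1
g(5) = mex{0} = 1
g(6) = mex{0,1} = 2
g(7) = mex{0,1} = 2
g(8) = mex{0,1} = 2
g(9) = mex{1,2} = 0
g(10) = mex{1,2} = 0
g(11) = mex{1,2} = 0
So g(11) = 0.
The value of a disjunctive sum is the nim-sum of the parts.
Combined value = 0 ⊕ 0 = 0.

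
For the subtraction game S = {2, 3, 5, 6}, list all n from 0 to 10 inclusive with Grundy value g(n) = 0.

0, 1, 8, 9

Build the Grundy sequence with g(k) = mex{g(k−s) : s ∈ {2, 3, 5, 6}, s ≤ k}:
k:     0  1  2  3  4  5  6  7  8  9 10
g(k):  0  0  1  1  2  2  3  3  0  0  1
The P-positions (g = 0) in 0..10 are 0, 1, 8, 9.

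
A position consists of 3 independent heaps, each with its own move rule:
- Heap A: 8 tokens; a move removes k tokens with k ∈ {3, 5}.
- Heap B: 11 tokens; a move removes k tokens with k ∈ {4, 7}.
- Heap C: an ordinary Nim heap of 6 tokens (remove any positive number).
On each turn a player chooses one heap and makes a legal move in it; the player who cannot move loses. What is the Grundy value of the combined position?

6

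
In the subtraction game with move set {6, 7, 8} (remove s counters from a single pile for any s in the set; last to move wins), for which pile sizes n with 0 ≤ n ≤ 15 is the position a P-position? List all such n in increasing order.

Grundy values for subtraction set {6, 7, 8}:
k:     0  1  2  3  4  5  6  7  8  9 10 11 12 13 14 15
g(k):  0  0  0  0  0  0  1  1  1  1  1  1  2  2  0  0
The P-positions (g = 0) in 0..15 are 0, 1, 2, 3, 4, 5, 14, 15.

0, 1, 2, 3, 4, 5, 14, 15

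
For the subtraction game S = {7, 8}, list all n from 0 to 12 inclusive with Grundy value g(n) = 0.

0, 1, 2, 3, 4, 5, 6

Compute g(0), g(1), … for moves {7, 8}:
k:     0  1  2  3  4  5  6  7  8  9 10 11 12
g(k):  0  0  0  0  0  0  0  1  1  1  1  1  1
The P-positions (g = 0) in 0..12 are 0, 1, 2, 3, 4, 5, 6.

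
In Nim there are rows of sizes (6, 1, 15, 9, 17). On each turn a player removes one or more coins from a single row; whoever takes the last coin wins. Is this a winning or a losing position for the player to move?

Winning position

Nim-sum: 6 ^ 1 ^ 15 ^ 9 ^ 17 = 16.
The nim-sum is 16 ≠ 0, so this is an N-position: the player to move can win.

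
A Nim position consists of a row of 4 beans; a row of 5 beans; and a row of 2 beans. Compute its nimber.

3

Bitwise XOR of the heap sizes:
  100  (4)
  101  (5)
  010  (2)
  ---
  011  (3)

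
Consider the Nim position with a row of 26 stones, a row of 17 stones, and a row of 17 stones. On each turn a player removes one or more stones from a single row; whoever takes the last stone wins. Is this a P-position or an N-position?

N-position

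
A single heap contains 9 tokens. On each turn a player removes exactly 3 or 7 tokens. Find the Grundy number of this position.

1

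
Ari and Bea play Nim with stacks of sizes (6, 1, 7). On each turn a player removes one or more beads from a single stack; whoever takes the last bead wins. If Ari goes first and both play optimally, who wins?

Bea wins

In binary:
  110  (6)
  001  (1)
  111  (7)
  ---
  000  (0)
The nim-sum is 0, so this is a P-position: the player to move is in a losing position under optimal play; Ari is about to move from it and so loses — Bea wins.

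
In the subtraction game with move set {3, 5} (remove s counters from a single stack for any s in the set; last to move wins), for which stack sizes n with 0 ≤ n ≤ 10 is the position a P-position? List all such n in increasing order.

0, 1, 2, 8, 9, 10

Compute g(0), g(1), … for moves {3, 5}:
g(0) = mex{} = 0
g(1) = mex{} = 0
g(2) = mex{} = 0
g(3) = mex{0} = 1
g(4) = mex{0} = 1
g(5) = mex{0} = 1
g(6) = mex{0,1} = 2
g(7) = mex{0,1} = 2
g(8) = mex{1} = 0
g(9) = mex{1,2} = 0
g(10) = mex{1,2} = 0
The P-positions (g = 0) in 0..10 are 0, 1, 2, 8, 9, 10.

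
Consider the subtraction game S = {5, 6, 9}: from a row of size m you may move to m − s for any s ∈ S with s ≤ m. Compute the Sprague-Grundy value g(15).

0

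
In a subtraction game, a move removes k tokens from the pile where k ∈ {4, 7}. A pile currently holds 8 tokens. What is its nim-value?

2

Compute g(0), g(1), … for moves {4, 7}:
k:     0  1  2  3  4  5  6  7  8
g(k):  0  0  0  0  1  1  1  1  2
So g(8) = 2.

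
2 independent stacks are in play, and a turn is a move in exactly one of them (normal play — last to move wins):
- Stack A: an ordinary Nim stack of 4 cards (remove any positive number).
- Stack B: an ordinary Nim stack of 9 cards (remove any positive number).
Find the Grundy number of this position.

Stack A is a plain Nim stack of size 4, so its Grundy value is 4.
Stack B is a plain Nim stack of size 9, so its Grundy value is 9.
The value of a disjunctive sum is the nim-sum of the parts.
Combined value = 4 XOR 9 = 13.

13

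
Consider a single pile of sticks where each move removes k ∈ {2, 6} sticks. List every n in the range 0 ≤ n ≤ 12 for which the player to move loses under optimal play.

0, 1, 4, 5, 8, 9, 12

Compute g(0), g(1), … for moves {2, 6}:
k:     0  1  2  3  4  5  6  7  8  9 10 11 12
g(k):  0  0  1  1  0  0  1  1  0  0  1  1  0
The P-positions (g = 0) in 0..12 are 0, 1, 4, 5, 8, 9, 12.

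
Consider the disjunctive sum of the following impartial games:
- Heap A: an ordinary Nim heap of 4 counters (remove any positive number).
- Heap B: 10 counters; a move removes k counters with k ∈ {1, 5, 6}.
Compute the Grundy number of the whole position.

6

Heap A is a plain Nim heap of size 4, so its Grundy value is 4.
Build the Grundy sequence for heap B with g(k) = mex{g(k−s) : s ∈ {1, 5, 6}, s ≤ k}:
k:     0  1  2  3  4  5  6  7  8  9 10
g(k):  0  1  0  1  0  1  2  3  2  3  2
So g(10) = 2.
By the Sprague-Grundy theorem, the Grundy value of a sum of independent games is the XOR of the component values.
Combined value = 4 XOR 2 = 6.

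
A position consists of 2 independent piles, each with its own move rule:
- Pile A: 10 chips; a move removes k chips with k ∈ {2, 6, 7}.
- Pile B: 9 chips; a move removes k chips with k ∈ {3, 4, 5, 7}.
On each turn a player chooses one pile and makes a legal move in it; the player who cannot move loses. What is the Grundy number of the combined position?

Grundy values for pile A (subtraction set {2, 6, 7}):
g(0) = mex{} = 0
g(1) = mex{} = 0
g(2) = mex{0} = 1
g(3) = mex{0} = 1
g(4) = mex{1} = 0
g(5) = mex{1} = 0
g(6) = mex{0} = 1
g(7) = mex{0} = 1
g(8) = mex{0,1} = 2
g(9) = mex{1} = 0
g(10) = mex{0,1,2} = 3
So g(10) = 3.
Grundy values for pile B (subtraction set {3, 4, 5, 7}):
k:     0  1  2  3  4  5  6  7  8  9
g(k):  0  0  0  1  1  1  2  2  2  3
So g(9) = 3.
By the Sprague-Grundy theorem, the Grundy value of a sum of independent games is the XOR of the component values.
Combined value = 3 ⊕ 3 = 0.

0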